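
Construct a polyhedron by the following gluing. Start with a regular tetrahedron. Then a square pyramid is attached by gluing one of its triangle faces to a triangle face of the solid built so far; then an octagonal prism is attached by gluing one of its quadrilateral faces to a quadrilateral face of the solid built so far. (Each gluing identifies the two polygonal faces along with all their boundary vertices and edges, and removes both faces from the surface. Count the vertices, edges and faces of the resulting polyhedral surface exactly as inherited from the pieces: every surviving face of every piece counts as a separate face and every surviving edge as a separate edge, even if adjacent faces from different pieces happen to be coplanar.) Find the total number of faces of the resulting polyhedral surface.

A regular tetrahedron: V=4, E=6, F=4.
Attach a square pyramid (V=5, E=8, F=5) along a 3-gon: merge 3 vertices and 3 edges, delete both glued faces → V=6, E=11, F=7.
Attach an octagonal prism (V=16, E=24, F=10) along a 4-gon: merge 4 vertices and 4 edges, delete both glued faces → V=18, E=31, F=15.
Check: V − E + F = 18 − 31 + 15 = 2.

15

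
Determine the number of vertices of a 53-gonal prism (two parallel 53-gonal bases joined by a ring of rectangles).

A prism on an n-gon has two n-gon bases and n rectangular sides: V = 2·53 = 106, E = 3·53 = 159, F = 53 + 2 = 55.

106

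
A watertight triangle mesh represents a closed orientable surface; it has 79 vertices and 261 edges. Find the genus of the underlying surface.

5

Every face is a triangle and each edge borders two faces, so 3F = 2·261, giving F = 174.
χ = V − E + F = 79 − 261 + 174 = -8.
For a closed orientable surface χ = 2 − 2g, so g = (2 − (-8))/2 = 5.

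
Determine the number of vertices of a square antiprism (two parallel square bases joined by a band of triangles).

An antiprism on an n-gon has two n-gon caps and 2n triangles: V = 2·4 = 8, E = 4·4 = 16, F = 2·4 + 2 = 10.

8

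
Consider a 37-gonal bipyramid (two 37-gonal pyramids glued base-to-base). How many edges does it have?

A bipyramid over an n-gon has 2n triangular faces and n + 2 vertices: V = 37 + 2 = 39, E = 3·37 = 111, F = 2·37 = 74.

111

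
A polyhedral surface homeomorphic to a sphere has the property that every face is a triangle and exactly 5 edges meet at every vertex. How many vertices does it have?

Each face has 3 edges and each edge borders two faces, so 2E = 3F.
Each vertex has degree 5, so 5V = 2E and hence V = 3F/5.
Euler: V − E + F = 2 ⇒ (3F/5) − (3F/2) + F = 2.
Multiply by 10: (6 − 15 + 10)F = 20, i.e. 1F = 20.
So F = 20, E = 3·20/2 = 30, V = 3·20/5 = 12.

12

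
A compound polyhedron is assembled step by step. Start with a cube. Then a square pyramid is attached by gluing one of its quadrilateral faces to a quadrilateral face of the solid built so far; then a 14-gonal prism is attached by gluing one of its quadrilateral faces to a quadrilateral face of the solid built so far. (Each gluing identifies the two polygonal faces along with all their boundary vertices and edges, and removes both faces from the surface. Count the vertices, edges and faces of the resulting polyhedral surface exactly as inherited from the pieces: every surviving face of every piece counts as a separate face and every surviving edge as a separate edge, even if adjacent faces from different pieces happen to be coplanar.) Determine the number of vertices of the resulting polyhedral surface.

33

A cube: V=8, E=12, F=6.
Attach a square pyramid (V=5, E=8, F=5) along a 4-gon: merge 4 vertices and 4 edges, delete both glued faces → V=9, E=16, F=9.
Attach a 14-gonal prism (V=28, E=42, F=16) along a 4-gon: merge 4 vertices and 4 edges, delete both glued faces → V=33, E=54, F=23.
Check: V − E + F = 33 − 54 + 23 = 2.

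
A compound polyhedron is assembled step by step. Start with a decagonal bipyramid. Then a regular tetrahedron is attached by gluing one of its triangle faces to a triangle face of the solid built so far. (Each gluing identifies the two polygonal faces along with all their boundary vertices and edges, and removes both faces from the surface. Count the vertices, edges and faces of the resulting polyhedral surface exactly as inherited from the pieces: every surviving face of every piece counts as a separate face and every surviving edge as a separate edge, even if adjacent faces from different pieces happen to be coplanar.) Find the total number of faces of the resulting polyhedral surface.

A decagonal bipyramid: V=12, E=30, F=20.
Attach a regular tetrahedron (V=4, E=6, F=4) along a 3-gon: merge 3 vertices and 3 edges, delete both glued faces → V=13, E=33, F=22.
Check: V − E + F = 13 − 33 + 22 = 2.

22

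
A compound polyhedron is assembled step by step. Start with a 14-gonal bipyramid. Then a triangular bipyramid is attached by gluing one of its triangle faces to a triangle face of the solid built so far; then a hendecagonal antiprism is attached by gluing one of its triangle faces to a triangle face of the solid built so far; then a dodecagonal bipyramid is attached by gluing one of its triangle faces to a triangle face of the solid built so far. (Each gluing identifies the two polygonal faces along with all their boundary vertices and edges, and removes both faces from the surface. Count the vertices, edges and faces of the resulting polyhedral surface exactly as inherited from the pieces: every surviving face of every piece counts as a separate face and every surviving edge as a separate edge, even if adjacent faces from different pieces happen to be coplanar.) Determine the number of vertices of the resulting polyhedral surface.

A 14-gonal bipyramid: V=16, E=42, F=28.
Attach a triangular bipyramid (V=5, E=9, F=6) along a 3-gon: merge 3 vertices and 3 edges, delete both glued faces → V=18, E=48, F=32.
Attach a hendecagonal antiprism (V=22, E=44, F=24) along a 3-gon: merge 3 vertices and 3 edges, delete both glued faces → V=37, E=89, F=54.
Attach a dodecagonal bipyramid (V=14, E=36, F=24) along a 3-gon: merge 3 vertices and 3 edges, delete both glued faces → V=48, E=122, F=76.
Check: V − E + F = 48 − 122 + 76 = 2.

48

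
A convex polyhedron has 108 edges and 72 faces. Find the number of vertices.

Here V − E + F = 2.
V = 2 + E − F = 2 + 108 − 72 = 38.

38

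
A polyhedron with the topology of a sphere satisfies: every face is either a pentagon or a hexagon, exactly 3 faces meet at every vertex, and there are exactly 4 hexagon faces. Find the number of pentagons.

Let x be the number of pentagons; then F = 4 + x.
Edge–face incidences: 2E = 6·4 + 5·x = 24 + 5x.
Every vertex has degree 3, so 3V = 2E.
Euler: V − E + F = 2 ⇒ (2E)/3 − E + (4 + x) = 2.
Multiply by 6: 2·(2E) − 3·(2E) + 6·(4 + x) = 12, i.e. 24 + 6x − (24 + 5x) = 12.
Collecting terms: x = 12.
Then 2E = 24 + 5·12 = 84, so E = 42, V = 2E/3 = 28, F = 4 + 12 = 16.

12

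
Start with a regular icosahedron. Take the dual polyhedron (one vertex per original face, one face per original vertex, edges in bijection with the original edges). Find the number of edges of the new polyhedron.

The base solid has V = 12, E = 30, F = 20.
The dual swaps V and F and preserves E: V′ = F = 20, E′ = E = 30, F′ = V = 12.

30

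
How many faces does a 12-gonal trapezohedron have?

24

The n-trapezohedron (dual of the n-antiprism) has V = 2·12 + 2 = 26, E = 4·12 = 48, F = 2·12 = 24.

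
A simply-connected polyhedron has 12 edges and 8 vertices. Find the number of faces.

6

Here V − E + F = 2.
F = 2 − V + E = 2 − 8 + 12 = 6.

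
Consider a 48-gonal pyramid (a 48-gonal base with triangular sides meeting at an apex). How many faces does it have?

A pyramid on an n-gon base has one n-gon and n triangles: V = 48 + 1 = 49, E = 2·48 = 96, F = 48 + 1 = 49.

49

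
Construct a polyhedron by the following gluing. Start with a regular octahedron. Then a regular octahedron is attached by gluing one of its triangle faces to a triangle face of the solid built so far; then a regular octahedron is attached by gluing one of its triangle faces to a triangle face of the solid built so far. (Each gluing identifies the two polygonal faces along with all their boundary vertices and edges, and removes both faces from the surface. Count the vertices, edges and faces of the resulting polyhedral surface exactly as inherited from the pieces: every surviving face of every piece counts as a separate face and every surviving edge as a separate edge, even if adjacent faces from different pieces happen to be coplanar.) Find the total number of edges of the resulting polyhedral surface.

A regular octahedron: V=6, E=12, F=8.
Attach a regular octahedron (V=6, E=12, F=8) along a 3-gon: merge 3 vertices and 3 edges, delete both glued faces → V=9, E=21, F=14.
Attach a regular octahedron (V=6, E=12, F=8) along a 3-gon: merge 3 vertices and 3 edges, delete both glued faces → V=12, E=30, F=20.
Check: V − E + F = 12 − 30 + 20 = 2.

30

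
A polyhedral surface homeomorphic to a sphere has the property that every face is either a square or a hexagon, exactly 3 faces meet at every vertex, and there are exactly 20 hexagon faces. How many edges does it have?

72

Let x be the number of squares; then F = 20 + x.
Edge–face incidences: 2E = 6·20 + 4·x = 120 + 4x.
Every vertex has degree 3, so 3V = 2E.
Euler: V − E + F = 2 ⇒ (2E)/3 − E + (20 + x) = 2.
Multiply by 6: 2·(2E) − 3·(2E) + 6·(20 + x) = 12, i.e. 120 + 6x − (120 + 4x) = 12.
Collecting terms: 2x = 12, so x = 6.
Then 2E = 120 + 4·6 = 144, so E = 72, V = 2E/3 = 48, F = 20 + 6 = 26.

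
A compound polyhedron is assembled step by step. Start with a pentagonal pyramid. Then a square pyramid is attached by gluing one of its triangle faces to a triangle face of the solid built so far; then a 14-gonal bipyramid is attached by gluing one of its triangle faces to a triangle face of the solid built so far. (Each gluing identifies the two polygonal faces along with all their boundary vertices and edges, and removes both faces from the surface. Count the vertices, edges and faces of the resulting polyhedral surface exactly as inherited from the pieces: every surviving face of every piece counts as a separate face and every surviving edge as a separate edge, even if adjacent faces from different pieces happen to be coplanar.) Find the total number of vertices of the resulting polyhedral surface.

A pentagonal pyramid: V=6, E=10, F=6.
Attach a square pyramid (V=5, E=8, F=5) along a 3-gon: merge 3 vertices and 3 edges, delete both glued faces → V=8, E=15, F=9.
Attach a 14-gonal bipyramid (V=16, E=42, F=28) along a 3-gon: merge 3 vertices and 3 edges, delete both glued faces → V=21, E=54, F=35.
Check: V − E + F = 21 − 54 + 35 = 2.

21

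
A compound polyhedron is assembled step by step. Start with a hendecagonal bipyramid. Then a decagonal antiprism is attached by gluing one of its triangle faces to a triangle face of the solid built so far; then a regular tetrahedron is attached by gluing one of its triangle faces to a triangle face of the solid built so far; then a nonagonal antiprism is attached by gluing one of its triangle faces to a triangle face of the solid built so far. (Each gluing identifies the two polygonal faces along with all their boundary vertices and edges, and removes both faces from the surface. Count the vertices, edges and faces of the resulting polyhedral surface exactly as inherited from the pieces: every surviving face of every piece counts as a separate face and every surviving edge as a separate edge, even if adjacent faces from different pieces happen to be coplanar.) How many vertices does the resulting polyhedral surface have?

A hendecagonal bipyramid: V=13, E=33, F=22.
Attach a decagonal antiprism (V=20, E=40, F=22) along a 3-gon: merge 3 vertices and 3 edges, delete both glued faces → V=30, E=70, F=42.
Attach a regular tetrahedron (V=4, E=6, F=4) along a 3-gon: merge 3 vertices and 3 edges, delete both glued faces → V=31, E=73, F=44.
Attach a nonagonal antiprism (V=18, E=36, F=20) along a 3-gon: merge 3 vertices and 3 edges, delete both glued faces → V=46, E=106, F=62.
Check: V − E + F = 46 − 106 + 62 = 2.

46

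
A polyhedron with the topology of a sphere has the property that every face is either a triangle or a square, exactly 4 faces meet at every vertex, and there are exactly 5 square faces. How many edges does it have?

22

Let x be the number of triangles; then F = 5 + x.
Edge–face incidences: 2E = 4·5 + 3·x = 20 + 3x.
Every vertex has degree 4, so 4V = 2E.
Euler: V − E + F = 2 ⇒ (2E)/4 − E + (5 + x) = 2.
Multiply by 8: 2·(2E) − 4·(2E) + 8·(5 + x) = 16, i.e. 40 + 8x − 2·(20 + 3x) = 16.
Collecting terms: 2x = 16, so x = 8.
Then 2E = 20 + 3·8 = 44, so E = 22, V = 2E/4 = 11, F = 5 + 8 = 13.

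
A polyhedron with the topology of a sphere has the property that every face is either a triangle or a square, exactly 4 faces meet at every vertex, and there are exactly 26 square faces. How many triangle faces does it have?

8

Let x be the number of triangles; then F = 26 + x.
Edge–face incidences: 2E = 4·26 + 3·x = 104 + 3x.
Every vertex has degree 4, so 4V = 2E.
Euler: V − E + F = 2 ⇒ (2E)/4 − E + (26 + x) = 2.
Multiply by 8: 2·(2E) − 4·(2E) + 8·(26 + x) = 16, i.e. 208 + 8x − 2·(104 + 3x) = 16.
Collecting terms: 2x = 16, so x = 8.
Then 2E = 104 + 3·8 = 128, so E = 64, V = 2E/4 = 32, F = 26 + 8 = 34.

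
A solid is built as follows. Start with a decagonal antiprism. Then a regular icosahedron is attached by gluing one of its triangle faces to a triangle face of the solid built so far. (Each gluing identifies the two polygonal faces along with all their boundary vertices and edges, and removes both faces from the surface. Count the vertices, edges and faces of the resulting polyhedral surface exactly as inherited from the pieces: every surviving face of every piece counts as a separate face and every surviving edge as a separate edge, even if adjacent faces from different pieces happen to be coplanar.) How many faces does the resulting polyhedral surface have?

A decagonal antiprism: V=20, E=40, F=22.
Attach a regular icosahedron (V=12, E=30, F=20) along a 3-gon: merge 3 vertices and 3 edges, delete both glued faces → V=29, E=67, F=40.
Check: V − E + F = 29 − 67 + 40 = 2.

40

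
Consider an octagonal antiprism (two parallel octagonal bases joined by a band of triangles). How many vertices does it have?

An antiprism on an n-gon has two n-gon caps and 2n triangles: V = 2·8 = 16, E = 4·8 = 32, F = 2·8 + 2 = 18.
Check: V − E + F = 16 − 32 + 18 = 2.

16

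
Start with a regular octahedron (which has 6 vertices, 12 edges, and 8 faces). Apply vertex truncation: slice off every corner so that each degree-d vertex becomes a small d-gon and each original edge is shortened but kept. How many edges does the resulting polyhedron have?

Truncation replaces each original edge-end by a new vertex, so V′ = 2E = 24.
Each original edge survives, and each old vertex of degree d contributes d new edges; summing degrees gives Σd = 2E, so E′ = E + 2E = 3E = 36.
Each original face survives and each original vertex becomes one new face: F′ = F + V = 14.

36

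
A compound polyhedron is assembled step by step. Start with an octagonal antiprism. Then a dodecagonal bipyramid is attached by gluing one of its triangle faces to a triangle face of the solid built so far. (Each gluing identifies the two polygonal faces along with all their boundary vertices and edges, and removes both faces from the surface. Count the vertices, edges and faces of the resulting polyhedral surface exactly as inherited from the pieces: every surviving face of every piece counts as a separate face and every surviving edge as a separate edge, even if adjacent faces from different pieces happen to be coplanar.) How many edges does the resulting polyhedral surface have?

65

An octagonal antiprism: V=16, E=32, F=18.
Attach a dodecagonal bipyramid (V=14, E=36, F=24) along a 3-gon: merge 3 vertices and 3 edges, delete both glued faces → V=27, E=65, F=40.
Check: V − E + F = 27 − 65 + 40 = 2.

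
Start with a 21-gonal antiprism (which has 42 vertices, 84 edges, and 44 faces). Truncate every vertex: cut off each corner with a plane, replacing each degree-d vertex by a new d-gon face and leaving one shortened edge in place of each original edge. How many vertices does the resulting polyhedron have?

168

Truncation replaces each original edge-end by a new vertex, so V′ = 2E = 168.
Each original edge survives, and each old vertex of degree d contributes d new edges; summing degrees gives Σd = 2E, so E′ = E + 2E = 3E = 252.
Each original face survives and each original vertex becomes one new face: F′ = F + V = 86.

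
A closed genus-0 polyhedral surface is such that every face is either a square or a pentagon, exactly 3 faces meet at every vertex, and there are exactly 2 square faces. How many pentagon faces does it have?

8

Let x be the number of pentagons; then F = 2 + x.
Edge–face incidences: 2E = 4·2 + 5·x = 8 + 5x.
Every vertex has degree 3, so 3V = 2E.
Euler: V − E + F = 2 ⇒ (2E)/3 − E + (2 + x) = 2.
Multiply by 6: 2·(2E) − 3·(2E) + 6·(2 + x) = 12, i.e. 12 + 6x − (8 + 5x) = 12.
Collecting terms: x + 4 = 12, so x = 8.
Then 2E = 8 + 5·8 = 48, so E = 24, V = 2E/3 = 16, F = 2 + 8 = 10.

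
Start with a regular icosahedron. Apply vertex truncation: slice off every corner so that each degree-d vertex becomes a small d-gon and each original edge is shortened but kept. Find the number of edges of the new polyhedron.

90

The base solid has V = 12, E = 30, F = 20.
Truncation replaces each original edge-end by a new vertex, so V′ = 2E = 60.
Each original edge survives, and each old vertex of degree d contributes d new edges; summing degrees gives Σd = 2E, so E′ = E + 2E = 3E = 90.
Each original face survives and each original vertex becomes one new face: F′ = F + V = 32.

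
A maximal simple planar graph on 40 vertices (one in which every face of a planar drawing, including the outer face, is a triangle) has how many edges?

114

In a plane triangulation 3F = 2E and V − E + F = 2, so E = 3V − 6 = 3·40 − 6 = 114.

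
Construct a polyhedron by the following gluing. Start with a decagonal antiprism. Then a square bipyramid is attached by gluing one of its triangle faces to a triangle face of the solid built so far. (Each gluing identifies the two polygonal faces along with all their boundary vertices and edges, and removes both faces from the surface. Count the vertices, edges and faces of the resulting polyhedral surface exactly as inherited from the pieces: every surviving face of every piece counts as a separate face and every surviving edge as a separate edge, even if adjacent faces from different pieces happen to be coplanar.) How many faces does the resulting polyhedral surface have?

28

A decagonal antiprism: V=20, E=40, F=22.
Attach a square bipyramid (V=6, E=12, F=8) along a 3-gon: merge 3 vertices and 3 edges, delete both glued faces → V=23, E=49, F=28.
Check: V − E + F = 23 − 49 + 28 = 2.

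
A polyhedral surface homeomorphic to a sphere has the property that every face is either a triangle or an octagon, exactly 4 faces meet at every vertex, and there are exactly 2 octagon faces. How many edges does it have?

32

Let x be the number of triangles; then F = 2 + x.
Edge–face incidences: 2E = 8·2 + 3·x = 16 + 3x.
Every vertex has degree 4, so 4V = 2E.
Euler: V − E + F = 2 ⇒ (2E)/4 − E + (2 + x) = 2.
Multiply by 8: 2·(2E) − 4·(2E) + 8·(2 + x) = 16, i.e. 16 + 8x − 2·(16 + 3x) = 16.
Collecting terms: 2x − 16 = 16, so 2x = 32, so x = 16.
Then 2E = 16 + 3·16 = 64, so E = 32, V = 2E/4 = 16, F = 2 + 16 = 18.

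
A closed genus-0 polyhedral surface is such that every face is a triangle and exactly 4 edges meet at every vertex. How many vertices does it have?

Each face has 3 edges and each edge borders two faces, so 2E = 3F.
Each vertex has degree 4, so 4V = 2E and hence V = 3F/4.
Euler: V − E + F = 2 ⇒ (3F/4) − (3F/2) + F = 2.
Multiply by 8: (6 − 12 + 8)F = 16, i.e. 2F = 16.
So F = 8, E = 3·8/2 = 12, V = 3·8/4 = 6.

6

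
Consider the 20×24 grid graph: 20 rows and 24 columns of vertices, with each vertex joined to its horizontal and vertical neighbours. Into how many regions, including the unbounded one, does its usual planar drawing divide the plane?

438

The grid has V = 20·24 = 480 vertices and E = 20·23 + 24·19 = 916 edges.
F = 2 − V + E = 2 − 480 + 916 = 438.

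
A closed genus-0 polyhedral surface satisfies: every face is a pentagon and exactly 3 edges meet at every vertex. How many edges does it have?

Each face has 5 edges and each edge borders two faces, so 2E = 5F.
Each vertex has degree 3, so 3V = 2E and hence V = 5F/3.
Euler: V − E + F = 2 ⇒ (5F/3) − (5F/2) + F = 2.
Multiply by 6: (10 − 15 + 6)F = 12, i.e. 1F = 12.
So F = 12, E = 5·12/2 = 30, V = 5·12/3 = 20.

30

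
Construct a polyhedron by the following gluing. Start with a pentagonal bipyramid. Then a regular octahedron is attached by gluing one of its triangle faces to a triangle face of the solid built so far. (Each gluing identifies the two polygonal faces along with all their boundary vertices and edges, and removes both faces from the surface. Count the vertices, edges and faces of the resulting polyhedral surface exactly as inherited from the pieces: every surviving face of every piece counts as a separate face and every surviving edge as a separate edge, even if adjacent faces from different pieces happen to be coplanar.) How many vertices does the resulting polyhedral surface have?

10

A pentagonal bipyramid: V=7, E=15, F=10.
Attach a regular octahedron (V=6, E=12, F=8) along a 3-gon: merge 3 vertices and 3 edges, delete both glued faces → V=10, E=24, F=16.
Check: V − E + F = 10 − 24 + 16 = 2.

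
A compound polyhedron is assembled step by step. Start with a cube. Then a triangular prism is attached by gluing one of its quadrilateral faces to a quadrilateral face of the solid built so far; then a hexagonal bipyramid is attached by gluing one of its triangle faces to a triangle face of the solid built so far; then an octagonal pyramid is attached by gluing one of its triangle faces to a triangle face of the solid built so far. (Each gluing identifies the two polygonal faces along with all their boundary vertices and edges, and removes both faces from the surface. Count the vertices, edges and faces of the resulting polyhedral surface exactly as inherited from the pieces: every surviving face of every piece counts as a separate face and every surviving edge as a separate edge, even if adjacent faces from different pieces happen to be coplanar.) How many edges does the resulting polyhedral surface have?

A cube: V=8, E=12, F=6.
Attach a triangular prism (V=6, E=9, F=5) along a 4-gon: merge 4 vertices and 4 edges, delete both glued faces → V=10, E=17, F=9.
Attach a hexagonal bipyramid (V=8, E=18, F=12) along a 3-gon: merge 3 vertices and 3 edges, delete both glued faces → V=15, E=32, F=19.
Attach an octagonal pyramid (V=9, E=16, F=9) along a 3-gon: merge 3 vertices and 3 edges, delete both glued faces → V=21, E=45, F=26.
Check: V − E + F = 21 − 45 + 26 = 2.

45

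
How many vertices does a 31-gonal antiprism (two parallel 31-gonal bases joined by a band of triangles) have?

62

An antiprism on an n-gon has two n-gon caps and 2n triangles: V = 2·31 = 62, E = 4·31 = 124, F = 2·31 + 2 = 64.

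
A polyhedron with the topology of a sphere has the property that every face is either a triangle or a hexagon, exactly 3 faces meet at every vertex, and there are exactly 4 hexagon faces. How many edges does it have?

18

Let x be the number of triangles; then F = 4 + x.
Edge–face incidences: 2E = 6·4 + 3·x = 24 + 3x.
Every vertex has degree 3, so 3V = 2E.
Euler: V − E + F = 2 ⇒ (2E)/3 − E + (4 + x) = 2.
Multiply by 6: 2·(2E) − 3·(2E) + 6·(4 + x) = 12, i.e. 24 + 6x − (24 + 3x) = 12.
Collecting terms: 3x = 12, so x = 4.
Then 2E = 24 + 3·4 = 36, so E = 18, V = 2E/3 = 12, F = 4 + 4 = 8.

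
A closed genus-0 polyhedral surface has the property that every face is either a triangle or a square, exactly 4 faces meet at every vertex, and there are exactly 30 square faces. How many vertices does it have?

36

Let x be the number of triangles; then F = 30 + x.
Edge–face incidences: 2E = 4·30 + 3·x = 120 + 3x.
Every vertex has degree 4, so 4V = 2E.
Euler: V − E + F = 2 ⇒ (2E)/4 − E + (30 + x) = 2.
Multiply by 8: 2·(2E) − 4·(2E) + 8·(30 + x) = 16, i.e. 240 + 8x − 2·(120 + 3x) = 16.
Collecting terms: 2x = 16, so x = 8.
Then 2E = 120 + 3·8 = 144, so E = 72, V = 2E/4 = 36, F = 30 + 8 = 38.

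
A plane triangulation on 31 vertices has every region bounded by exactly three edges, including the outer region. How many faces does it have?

In a plane triangulation 3F = 2E and V − E + F = 2, so F = 2V − 4 = 2·31 − 4 = 58.

58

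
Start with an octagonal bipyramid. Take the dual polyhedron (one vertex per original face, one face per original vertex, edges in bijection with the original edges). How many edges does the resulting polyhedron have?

24

The base solid has V = 10, E = 24, F = 16.
The dual swaps V and F and preserves E: V′ = F = 16, E′ = E = 24, F′ = V = 10.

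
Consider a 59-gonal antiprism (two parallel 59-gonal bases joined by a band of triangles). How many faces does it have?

120

An antiprism on an n-gon has two n-gon caps and 2n triangles: V = 2·59 = 118, E = 4·59 = 236, F = 2·59 + 2 = 120.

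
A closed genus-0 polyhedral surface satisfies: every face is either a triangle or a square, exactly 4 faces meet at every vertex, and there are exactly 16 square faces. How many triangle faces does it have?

Let x be the number of triangles; then F = 16 + x.
Edge–face incidences: 2E = 4·16 + 3·x = 64 + 3x.
Every vertex has degree 4, so 4V = 2E.
Euler: V − E + F = 2 ⇒ (2E)/4 − E + (16 + x) = 2.
Multiply by 8: 2·(2E) − 4·(2E) + 8·(16 + x) = 16, i.e. 128 + 8x − 2·(64 + 3x) = 16.
Collecting terms: 2x = 16, so x = 8.
Then 2E = 64 + 3·8 = 88, so E = 44, V = 2E/4 = 22, F = 16 + 8 = 24.

8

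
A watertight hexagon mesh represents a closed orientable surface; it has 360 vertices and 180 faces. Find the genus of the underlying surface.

Every face is a hexagon, so 2E = 6·180 = 1080, giving E = 540.
χ = V − E + F = 360 − 540 + 180 = 0.
For a closed orientable surface χ = 2 − 2g, so g = (2 − (0))/2 = 1.

1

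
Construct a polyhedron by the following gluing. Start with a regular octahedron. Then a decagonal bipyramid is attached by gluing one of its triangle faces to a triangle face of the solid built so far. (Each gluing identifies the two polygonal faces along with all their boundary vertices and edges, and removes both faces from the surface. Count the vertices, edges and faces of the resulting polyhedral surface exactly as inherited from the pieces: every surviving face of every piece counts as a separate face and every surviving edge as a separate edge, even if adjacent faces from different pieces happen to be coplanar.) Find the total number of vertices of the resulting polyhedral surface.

A regular octahedron: V=6, E=12, F=8.
Attach a decagonal bipyramid (V=12, E=30, F=20) along a 3-gon: merge 3 vertices and 3 edges, delete both glued faces → V=15, E=39, F=26.
Check: V − E + F = 15 − 39 + 26 = 2.

15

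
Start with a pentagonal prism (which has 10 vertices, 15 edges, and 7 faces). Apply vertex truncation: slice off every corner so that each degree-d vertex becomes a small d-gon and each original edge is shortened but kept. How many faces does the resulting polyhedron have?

17

Truncation replaces each original edge-end by a new vertex, so V′ = 2E = 30.
Each original edge survives, and each old vertex of degree d contributes d new edges; summing degrees gives Σd = 2E, so E′ = E + 2E = 3E = 45.
Each original face survives and each original vertex becomes one new face: F′ = F + V = 17.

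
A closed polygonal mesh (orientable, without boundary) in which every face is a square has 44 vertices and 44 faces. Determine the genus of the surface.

1

Every face is a square, so 2E = 4·44 = 176, giving E = 88.
χ = V − E + F = 44 − 88 + 44 = 0.
For a closed orientable surface χ = 2 − 2g, so g = (2 − (0))/2 = 1.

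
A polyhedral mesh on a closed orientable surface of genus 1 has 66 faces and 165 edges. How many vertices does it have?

For a closed orientable surface of genus 1, χ = 2 − 2·1 = 0.
V = 0 + E − F = 0 + 165 − 66 = 99.

99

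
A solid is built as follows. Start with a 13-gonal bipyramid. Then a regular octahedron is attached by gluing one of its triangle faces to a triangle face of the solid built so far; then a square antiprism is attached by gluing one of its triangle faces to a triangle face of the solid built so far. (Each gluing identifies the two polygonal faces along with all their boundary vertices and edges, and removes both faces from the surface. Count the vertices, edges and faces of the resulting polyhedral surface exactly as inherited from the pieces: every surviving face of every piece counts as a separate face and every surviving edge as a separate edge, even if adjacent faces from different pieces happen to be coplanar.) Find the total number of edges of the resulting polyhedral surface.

61

A 13-gonal bipyramid: V=15, E=39, F=26.
Attach a regular octahedron (V=6, E=12, F=8) along a 3-gon: merge 3 vertices and 3 edges, delete both glued faces → V=18, E=48, F=32.
Attach a square antiprism (V=8, E=16, F=10) along a 3-gon: merge 3 vertices and 3 edges, delete both glued faces → V=23, E=61, F=40.
Check: V − E + F = 23 − 61 + 40 = 2.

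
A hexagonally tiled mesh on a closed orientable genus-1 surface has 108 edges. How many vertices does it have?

χ = 2 − 2·1 = 0, and every face is a hexagon so 6F = 2E.
F = 2E/6 = 36. Then V = 0 + E − F = 0 + 108 − 36 = 72.

72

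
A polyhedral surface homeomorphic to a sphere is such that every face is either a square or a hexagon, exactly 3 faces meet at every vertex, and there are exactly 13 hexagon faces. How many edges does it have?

Let x be the number of squares; then F = 13 + x.
Edge–face incidences: 2E = 6·13 + 4·x = 78 + 4x.
Every vertex has degree 3, so 3V = 2E.
Euler: V − E + F = 2 ⇒ (2E)/3 − E + (13 + x) = 2.
Multiply by 6: 2·(2E) − 3·(2E) + 6·(13 + x) = 12, i.e. 78 + 6x − (78 + 4x) = 12.
Collecting terms: 2x = 12, so x = 6.
Then 2E = 78 + 4·6 = 102, so E = 51, V = 2E/3 = 34, F = 13 + 6 = 19.

51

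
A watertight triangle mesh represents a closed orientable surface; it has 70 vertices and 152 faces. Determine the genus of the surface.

Every face is a triangle, so 2E = 3·152 = 456, giving E = 228.
χ = V − E + F = 70 − 228 + 152 = -6.
For a closed orientable surface χ = 2 − 2g, so g = (2 − (-6))/2 = 4.

4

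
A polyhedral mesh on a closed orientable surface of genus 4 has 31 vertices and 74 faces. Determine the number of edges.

111

For a closed orientable surface of genus 4, χ = 2 − 2·4 = -6.
E = V + F − (-6) = 31 + 74 − (-6) = 111.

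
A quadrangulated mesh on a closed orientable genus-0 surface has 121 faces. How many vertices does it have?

χ = 2 − 2·0 = 2, and every face is a square so 4F = 2E.
E = 4·121/2 = 242. Then V = 2 + E − F = 2 + 242 − 121 = 123.

123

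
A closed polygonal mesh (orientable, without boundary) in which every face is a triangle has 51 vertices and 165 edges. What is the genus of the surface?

3

Every face is a triangle and each edge borders two faces, so 3F = 2·165, giving F = 110.
χ = V − E + F = 51 − 165 + 110 = -4.
For a closed orientable surface χ = 2 − 2g, so g = (2 − (-4))/2 = 3.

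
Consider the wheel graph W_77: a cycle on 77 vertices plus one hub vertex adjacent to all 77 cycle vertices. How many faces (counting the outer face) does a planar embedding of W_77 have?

78

W_77 has V = 77 + 1 = 78 vertices and E = 2·77 = 154 edges.
By Euler's formula F = 2 − V + E = 2 − 78 + 154 = 78.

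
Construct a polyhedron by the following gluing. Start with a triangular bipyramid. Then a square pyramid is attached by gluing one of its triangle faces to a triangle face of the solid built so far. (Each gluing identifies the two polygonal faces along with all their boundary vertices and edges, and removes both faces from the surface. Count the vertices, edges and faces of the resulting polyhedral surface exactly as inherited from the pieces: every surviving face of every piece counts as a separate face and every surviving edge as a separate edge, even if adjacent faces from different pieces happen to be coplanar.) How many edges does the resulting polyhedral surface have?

A triangular bipyramid: V=5, E=9, F=6.
Attach a square pyramid (V=5, E=8, F=5) along a 3-gon: merge 3 vertices and 3 edges, delete both glued faces → V=7, E=14, F=9.
Check: V − E + F = 7 − 14 + 9 = 2.

14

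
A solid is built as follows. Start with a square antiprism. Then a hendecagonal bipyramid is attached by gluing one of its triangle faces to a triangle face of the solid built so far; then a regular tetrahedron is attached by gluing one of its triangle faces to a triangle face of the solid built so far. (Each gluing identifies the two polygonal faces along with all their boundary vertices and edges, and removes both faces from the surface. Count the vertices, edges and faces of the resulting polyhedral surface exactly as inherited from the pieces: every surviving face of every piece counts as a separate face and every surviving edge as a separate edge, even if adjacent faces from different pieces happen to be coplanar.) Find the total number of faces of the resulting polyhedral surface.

A square antiprism: V=8, E=16, F=10.
Attach a hendecagonal bipyramid (V=13, E=33, F=22) along a 3-gon: merge 3 vertices and 3 edges, delete both glued faces → V=18, E=46, F=30.
Attach a regular tetrahedron (V=4, E=6, F=4) along a 3-gon: merge 3 vertices and 3 edges, delete both glued faces → V=19, E=49, F=32.
Check: V − E + F = 19 − 49 + 32 = 2.

32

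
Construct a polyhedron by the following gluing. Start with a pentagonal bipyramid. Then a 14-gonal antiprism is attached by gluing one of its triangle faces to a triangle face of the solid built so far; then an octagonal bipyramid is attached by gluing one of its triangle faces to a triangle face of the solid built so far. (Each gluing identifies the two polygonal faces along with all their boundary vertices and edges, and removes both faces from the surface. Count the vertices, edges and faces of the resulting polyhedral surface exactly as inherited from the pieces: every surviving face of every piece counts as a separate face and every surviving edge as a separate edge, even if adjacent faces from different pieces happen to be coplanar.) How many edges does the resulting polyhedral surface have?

89

A pentagonal bipyramid: V=7, E=15, F=10.
Attach a 14-gonal antiprism (V=28, E=56, F=30) along a 3-gon: merge 3 vertices and 3 edges, delete both glued faces → V=32, E=68, F=38.
Attach an octagonal bipyramid (V=10, E=24, F=16) along a 3-gon: merge 3 vertices and 3 edges, delete both glued faces → V=39, E=89, F=52.
Check: V − E + F = 39 − 89 + 52 = 2.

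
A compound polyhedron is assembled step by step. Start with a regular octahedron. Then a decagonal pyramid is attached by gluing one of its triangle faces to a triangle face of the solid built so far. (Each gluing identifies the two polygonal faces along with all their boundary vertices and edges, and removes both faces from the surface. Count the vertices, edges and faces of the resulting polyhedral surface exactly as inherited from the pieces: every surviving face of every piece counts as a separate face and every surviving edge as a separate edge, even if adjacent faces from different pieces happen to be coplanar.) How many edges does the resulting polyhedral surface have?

29

A regular octahedron: V=6, E=12, F=8.
Attach a decagonal pyramid (V=11, E=20, F=11) along a 3-gon: merge 3 vertices and 3 edges, delete both glued faces → V=14, E=29, F=17.
Check: V − E + F = 14 − 29 + 17 = 2.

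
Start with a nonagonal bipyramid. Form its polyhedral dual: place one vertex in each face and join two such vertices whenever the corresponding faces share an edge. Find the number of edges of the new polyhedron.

27

The base solid has V = 11, E = 27, F = 18.
The dual swaps V and F and preserves E: V′ = F = 18, E′ = E = 27, F′ = V = 11.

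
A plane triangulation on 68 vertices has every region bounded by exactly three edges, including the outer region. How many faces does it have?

132

In a plane triangulation 3F = 2E and V − E + F = 2, so F = 2V − 4 = 2·68 − 4 = 132.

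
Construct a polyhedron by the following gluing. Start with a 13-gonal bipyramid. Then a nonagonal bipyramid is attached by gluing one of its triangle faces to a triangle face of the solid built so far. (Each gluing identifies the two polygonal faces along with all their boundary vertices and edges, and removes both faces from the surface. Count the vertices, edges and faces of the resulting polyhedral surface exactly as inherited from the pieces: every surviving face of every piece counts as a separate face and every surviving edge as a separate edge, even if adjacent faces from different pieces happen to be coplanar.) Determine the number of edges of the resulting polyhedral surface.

63

A 13-gonal bipyramid: V=15, E=39, F=26.
Attach a nonagonal bipyramid (V=11, E=27, F=18) along a 3-gon: merge 3 vertices and 3 edges, delete both glued faces → V=23, E=63, F=42.
Check: V − E + F = 23 − 63 + 42 = 2.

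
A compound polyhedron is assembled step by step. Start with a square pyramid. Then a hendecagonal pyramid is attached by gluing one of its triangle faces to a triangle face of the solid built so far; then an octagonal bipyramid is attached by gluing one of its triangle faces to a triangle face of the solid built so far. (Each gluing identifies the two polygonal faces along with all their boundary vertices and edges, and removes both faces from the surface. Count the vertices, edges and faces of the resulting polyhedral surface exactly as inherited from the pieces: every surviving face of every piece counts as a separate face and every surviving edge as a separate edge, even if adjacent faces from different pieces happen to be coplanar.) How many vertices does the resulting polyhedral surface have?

A square pyramid: V=5, E=8, F=5.
Attach a hendecagonal pyramid (V=12, E=22, F=12) along a 3-gon: merge 3 vertices and 3 edges, delete both glued faces → V=14, E=27, F=15.
Attach an octagonal bipyramid (V=10, E=24, F=16) along a 3-gon: merge 3 vertices and 3 edges, delete both glued faces → V=21, E=48, F=29.
Check: V − E + F = 21 − 48 + 29 = 2.

21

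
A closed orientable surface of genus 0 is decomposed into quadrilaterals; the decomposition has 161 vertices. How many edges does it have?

318

χ = 2 − 2·0 = 2, and every face is a square so 4F = 2E.
V − E + F = 2 with E = 4F/2 gives 161 − (4/2 − 1)·F = 2, so F = 159 and E = 318.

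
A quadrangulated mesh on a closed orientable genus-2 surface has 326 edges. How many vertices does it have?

161

χ = 2 − 2·2 = -2, and every face is a square so 4F = 2E.
F = 2E/4 = 163. Then V = -2 + E − F = -2 + 326 − 163 = 161.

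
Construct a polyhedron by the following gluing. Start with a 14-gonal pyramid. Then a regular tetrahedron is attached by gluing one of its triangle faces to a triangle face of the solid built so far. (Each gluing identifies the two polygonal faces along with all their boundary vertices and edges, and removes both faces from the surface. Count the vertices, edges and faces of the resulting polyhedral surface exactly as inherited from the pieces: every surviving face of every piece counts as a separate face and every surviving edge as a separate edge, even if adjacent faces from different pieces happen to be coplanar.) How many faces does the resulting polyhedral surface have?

17

A 14-gonal pyramid: V=15, E=28, F=15.
Attach a regular tetrahedron (V=4, E=6, F=4) along a 3-gon: merge 3 vertices and 3 edges, delete both glued faces → V=16, E=31, F=17.
Check: V − E + F = 16 − 31 + 17 = 2.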